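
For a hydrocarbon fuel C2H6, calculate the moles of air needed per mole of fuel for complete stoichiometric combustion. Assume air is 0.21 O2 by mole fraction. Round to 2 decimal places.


Balanced combustion: C2H6 + 3.5 O2 -> 2 CO2 + 3 H2O
O2 needed = C + H/4 = 2 + 6/4 = 3.50 moles
Air moles = O2 / 0.21 = 3.50 / 0.21 = 16.67 moles air


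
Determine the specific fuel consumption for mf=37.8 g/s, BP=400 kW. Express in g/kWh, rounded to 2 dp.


SFC = (mf / BP) * 3600
Rate = 37.8 / 400 = 0.094500 g/(s*kW)
SFC = 0.094500 * 3600 = 340.20 g/kWh


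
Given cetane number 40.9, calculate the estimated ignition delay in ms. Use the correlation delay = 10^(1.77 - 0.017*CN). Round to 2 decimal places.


delay = 10^(1.77 - 0.017*CN)
Exponent = 1.77 - 0.017*40.9 = 1.0747
delay = 10^1.0747 = 11.88 ms


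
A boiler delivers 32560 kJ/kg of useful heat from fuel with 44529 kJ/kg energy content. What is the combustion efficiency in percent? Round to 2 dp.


Efficiency = (Q_useful / Q_fuel) * 100
Efficiency = (32560 / 44529) * 100
Efficiency = 0.7312 * 100 = 73.12%


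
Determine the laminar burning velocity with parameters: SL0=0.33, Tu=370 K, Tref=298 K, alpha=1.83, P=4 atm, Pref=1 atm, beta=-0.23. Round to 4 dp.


SL = SL0 * (Tu/Tref)^alpha * (P/Pref)^beta
T ratio = 370/298 = 1.24161074
(T ratio)^alpha = 1.24161074^1.83 = 1.485913
(P/Pref)^beta = 4^(-0.23) = 0.726986
SL = 0.33 * 1.485913 * 0.726986 = 0.3565 m/s


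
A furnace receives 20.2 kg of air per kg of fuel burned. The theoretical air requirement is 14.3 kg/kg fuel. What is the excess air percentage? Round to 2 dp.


Excess air = actual - stoichiometric = 20.2 - 14.3 = 5.90 kg/kg fuel
Excess air % = (excess / stoich) * 100 = (5.90 / 14.3) * 100 = 41.26%


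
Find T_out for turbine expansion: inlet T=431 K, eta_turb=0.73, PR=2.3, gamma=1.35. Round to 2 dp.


T_out = T_in * (1 - eta * (1 - PR^(-(gamma-1)/gamma)))
Exponent = -(1.35-1)/1.35 = -0.25925926
PR^exp = 2.3^(-0.25925926) = 0.80578413
Factor = 1 - 0.73*(1 - 0.80578413) = 0.85822241
T_out = 431 * 0.85822241 = 369.89 K


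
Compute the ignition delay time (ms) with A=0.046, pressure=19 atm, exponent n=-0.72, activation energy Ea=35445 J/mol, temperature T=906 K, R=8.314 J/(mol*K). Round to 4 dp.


tau = A * P^n * exp(Ea/(R*T))
P^n = 19^(-0.72) = 0.12003210
Ea/(R*T) = 35445/(8.314*906) = 4.705619
exp(Ea/(R*T)) = 110.566707
tau = 0.046 * 0.12003210 * 110.566707 = 0.6105 ms


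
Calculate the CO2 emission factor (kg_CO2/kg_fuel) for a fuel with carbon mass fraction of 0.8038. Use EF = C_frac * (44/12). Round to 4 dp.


EF = C_frac * (M_CO2 / M_C)
EF = 0.8038 * (44/12)
EF = 0.8038 * 3.666667 = 2.9473 kg_CO2/kg_fuel


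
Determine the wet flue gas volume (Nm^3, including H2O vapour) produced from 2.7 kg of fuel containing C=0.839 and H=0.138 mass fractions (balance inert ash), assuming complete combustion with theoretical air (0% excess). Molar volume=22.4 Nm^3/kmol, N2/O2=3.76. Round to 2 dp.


Per kg fuel: CO2 = (C/12 kmol)*22.4 = (0.839/12)*22.4 = 1.56613 Nm^3
Per kg fuel: H2O = (H/2 kmol)*22.4 = (0.138/2)*22.4 = 1.54560 Nm^3
O2 needed per kg fuel = C/12 + H/4 = 0.839/12 + 0.138/4 = 0.10441667 kmol
Per kg fuel: N2 = O2*3.76*22.4 = 0.10441667*3.76*22.4 = 8.79439 Nm^3
Total per kg = 1.56613 + 1.54560 + 8.79439 = 11.90612 Nm^3
Total = 11.90612 * 2.7 = 32.15 Nm^3


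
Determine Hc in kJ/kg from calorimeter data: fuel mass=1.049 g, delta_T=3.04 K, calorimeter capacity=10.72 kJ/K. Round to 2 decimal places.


Hc = C_cal * delta_T / m_fuel
Q_released = 10.72 * 3.04 = 32.5888 kJ
m_fuel = 1.049 g = 1.049/1000 kg = 0.001049 kg
Hc = 32.5888 / 0.001049 = 31066.54 kJ/kg


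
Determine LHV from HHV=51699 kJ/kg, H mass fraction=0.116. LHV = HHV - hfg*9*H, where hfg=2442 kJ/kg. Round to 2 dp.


LHV = HHV - hfg * 9 * H
Water correction = 2442 * 9 * 0.116 = 2549.448 kJ/kg
LHV = 51699 - 2549.448 = 49149.55 kJ/kg


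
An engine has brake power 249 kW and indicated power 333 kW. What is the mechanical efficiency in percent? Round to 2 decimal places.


eta_mech = (BP / IP) * 100
Ratio = 249 / 333 = 0.7477
eta_mech = 0.7477 * 100 = 74.77%


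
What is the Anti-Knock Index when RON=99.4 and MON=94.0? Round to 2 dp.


AKI = (RON + MON) / 2
AKI = (99.4 + 94.0) / 2
AKI = 193.4 / 2 = 96.70


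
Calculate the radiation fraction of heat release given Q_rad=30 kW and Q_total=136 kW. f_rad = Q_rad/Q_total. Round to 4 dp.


f_rad = Q_rad / Q_total
f_rad = 30 / 136 = 0.2206


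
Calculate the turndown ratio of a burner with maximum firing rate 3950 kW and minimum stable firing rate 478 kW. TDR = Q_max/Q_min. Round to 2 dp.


TDR = Q_max / Q_min
TDR = 3950 / 478 = 8.26


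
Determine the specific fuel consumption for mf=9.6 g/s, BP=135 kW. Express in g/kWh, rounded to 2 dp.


SFC = (mf / BP) * 3600
Rate = 9.6 / 135 = 0.071111 g/(s*kW)
SFC = 0.071111 * 3600 = 256.00 g/kWh


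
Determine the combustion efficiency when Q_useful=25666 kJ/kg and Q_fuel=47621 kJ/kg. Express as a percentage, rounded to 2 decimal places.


Efficiency = (Q_useful / Q_fuel) * 100
Efficiency = (25666 / 47621) * 100
Efficiency = 0.5390 * 100 = 53.90%


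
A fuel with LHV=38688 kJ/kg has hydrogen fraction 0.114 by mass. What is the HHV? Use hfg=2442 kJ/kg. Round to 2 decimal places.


HHV = LHV + hfg * 9 * H
Water addition = 2442 * 9 * 0.114 = 2505.492 kJ/kg
HHV = 38688 + 2505.492 = 41193.49 kJ/kg


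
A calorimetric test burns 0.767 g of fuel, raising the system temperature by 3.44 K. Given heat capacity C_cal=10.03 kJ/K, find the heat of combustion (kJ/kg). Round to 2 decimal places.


Hc = C_cal * delta_T / m_fuel
Q_released = 10.03 * 3.44 = 34.5032 kJ
m_fuel = 0.767 g = 0.767/1000 kg = 0.000767 kg
Hc = 34.5032 / 0.000767 = 44984.62 kJ/kg


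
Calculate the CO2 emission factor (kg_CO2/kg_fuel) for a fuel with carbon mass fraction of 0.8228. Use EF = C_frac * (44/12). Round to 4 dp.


EF = C_frac * (M_CO2 / M_C)
EF = 0.8228 * (44/12)
EF = 0.8228 * 3.666667 = 3.0169 kg_CO2/kg_fuel


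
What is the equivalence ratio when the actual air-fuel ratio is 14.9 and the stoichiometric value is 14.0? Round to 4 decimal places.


phi = AFR_stoich / AFR_actual
phi = 14.0 / 14.9 = 0.9396


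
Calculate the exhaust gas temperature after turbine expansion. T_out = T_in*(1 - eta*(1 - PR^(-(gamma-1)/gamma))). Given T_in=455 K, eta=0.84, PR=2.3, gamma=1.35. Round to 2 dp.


T_out = T_in * (1 - eta * (1 - PR^(-(gamma-1)/gamma)))
Exponent = -(1.35-1)/1.35 = -0.25925926
PR^exp = 2.3^(-0.25925926) = 0.80578413
Factor = 1 - 0.84*(1 - 0.80578413) = 0.83685867
T_out = 455 * 0.83685867 = 380.77 K


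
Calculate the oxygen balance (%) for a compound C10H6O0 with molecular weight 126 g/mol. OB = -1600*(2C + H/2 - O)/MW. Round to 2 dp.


OB = -1600 * (2C + H/2 - O) / MW
Inner = 2*10 + 6/2 - 0 = 23.00
OB = -1600 * 23.00 / 126 = -292.06%


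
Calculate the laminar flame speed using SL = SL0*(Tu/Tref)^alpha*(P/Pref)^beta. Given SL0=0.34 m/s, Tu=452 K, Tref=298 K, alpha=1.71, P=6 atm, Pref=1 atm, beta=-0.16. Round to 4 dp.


SL = SL0 * (Tu/Tref)^alpha * (P/Pref)^beta
T ratio = 452/298 = 1.51677852
(T ratio)^alpha = 1.51677852^1.71 = 2.038811
(P/Pref)^beta = 6^(-0.16) = 0.750751
SL = 0.34 * 2.038811 * 0.750751 = 0.5204 m/s


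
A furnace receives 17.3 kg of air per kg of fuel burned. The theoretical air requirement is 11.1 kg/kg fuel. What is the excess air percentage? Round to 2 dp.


Excess air = actual - stoichiometric = 17.3 - 11.1 = 6.20 kg/kg fuel
Excess air % = (excess / stoich) * 100 = (6.20 / 11.1) * 100 = 55.86%


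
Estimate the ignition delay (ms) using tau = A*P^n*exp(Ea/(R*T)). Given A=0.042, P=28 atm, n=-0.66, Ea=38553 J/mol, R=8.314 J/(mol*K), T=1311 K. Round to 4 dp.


tau = A * P^n * exp(Ea/(R*T))
P^n = 28^(-0.66) = 0.11088574
Ea/(R*T) = 38553/(8.314*1311) = 3.537085
exp(Ea/(R*T)) = 34.366586
tau = 0.042 * 0.11088574 * 34.366586 = 0.1601 ms


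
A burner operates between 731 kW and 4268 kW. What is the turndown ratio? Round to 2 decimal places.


TDR = Q_max / Q_min
TDR = 4268 / 731 = 5.84


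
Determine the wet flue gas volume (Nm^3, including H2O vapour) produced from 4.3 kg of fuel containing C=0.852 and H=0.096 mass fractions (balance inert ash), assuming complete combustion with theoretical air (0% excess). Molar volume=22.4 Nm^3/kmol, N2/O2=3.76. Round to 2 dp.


Per kg fuel: CO2 = (C/12 kmol)*22.4 = (0.852/12)*22.4 = 1.59040 Nm^3
Per kg fuel: H2O = (H/2 kmol)*22.4 = (0.096/2)*22.4 = 1.07520 Nm^3
O2 needed per kg fuel = C/12 + H/4 = 0.852/12 + 0.096/4 = 0.09500000 kmol
Per kg fuel: N2 = O2*3.76*22.4 = 0.09500000*3.76*22.4 = 8.00128 Nm^3
Total per kg = 1.59040 + 1.07520 + 8.00128 = 10.66688 Nm^3
Total = 10.66688 * 4.3 = 45.87 Nm^3


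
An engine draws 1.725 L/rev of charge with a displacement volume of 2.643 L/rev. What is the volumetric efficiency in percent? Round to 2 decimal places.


eta_v = (V_actual / V_disp) * 100
Ratio = 1.725 / 2.643 = 0.6527
eta_v = 0.6527 * 100 = 65.27%


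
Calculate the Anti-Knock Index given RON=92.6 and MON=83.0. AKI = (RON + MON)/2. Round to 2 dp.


AKI = (RON + MON) / 2
AKI = (92.6 + 83.0) / 2
AKI = 175.6 / 2 = 87.80


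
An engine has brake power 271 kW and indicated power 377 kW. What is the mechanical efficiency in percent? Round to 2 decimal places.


eta_mech = (BP / IP) * 100
Ratio = 271 / 377 = 0.7188
eta_mech = 0.7188 * 100 = 71.88%


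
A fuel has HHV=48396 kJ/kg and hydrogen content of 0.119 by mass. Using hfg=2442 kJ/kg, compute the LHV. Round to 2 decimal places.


LHV = HHV - hfg * 9 * H
Water correction = 2442 * 9 * 0.119 = 2615.382 kJ/kg
LHV = 48396 - 2615.382 = 45780.62 kJ/kg


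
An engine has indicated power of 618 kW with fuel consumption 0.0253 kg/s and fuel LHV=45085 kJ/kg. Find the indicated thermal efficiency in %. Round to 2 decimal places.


eta_ith = (IP / (mf * LHV)) * 100
Denominator = 0.0253 * 45085 = 1140.6505 kW
eta_ith = (618 / 1140.6505) * 100 = 54.18%


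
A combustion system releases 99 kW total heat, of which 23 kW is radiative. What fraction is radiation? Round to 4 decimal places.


f_rad = Q_rad / Q_total
f_rad = 23 / 99 = 0.2323


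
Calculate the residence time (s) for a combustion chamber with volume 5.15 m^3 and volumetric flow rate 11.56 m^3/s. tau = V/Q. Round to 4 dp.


tau = V / Q_flow
tau = 5.15 / 11.56 = 0.4455 s


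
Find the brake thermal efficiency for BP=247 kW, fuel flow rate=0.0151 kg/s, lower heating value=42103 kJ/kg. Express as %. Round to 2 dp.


eta_BTE = (BP / (mf * LHV)) * 100
Denominator = 0.0151 * 42103 = 635.7553 kW
eta_BTE = (247 / 635.7553) * 100 = 38.85%


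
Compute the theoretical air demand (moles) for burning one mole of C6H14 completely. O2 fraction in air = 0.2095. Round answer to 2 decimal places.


Balanced combustion: C6H14 + 9.5 O2 -> 6 CO2 + 7 H2O
O2 needed = C + H/4 = 6 + 14/4 = 9.50 moles
Air moles = O2 / 0.2095 = 9.50 / 0.2095 = 45.35 moles air


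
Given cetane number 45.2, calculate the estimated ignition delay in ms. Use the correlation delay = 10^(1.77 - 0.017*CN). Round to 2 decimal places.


delay = 10^(1.77 - 0.017*CN)
Exponent = 1.77 - 0.017*45.2 = 1.0016
delay = 10^1.0016 = 10.04 ms


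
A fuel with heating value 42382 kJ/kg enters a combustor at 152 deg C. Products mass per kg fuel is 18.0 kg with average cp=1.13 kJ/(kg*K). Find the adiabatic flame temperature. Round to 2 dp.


T_ad = T_in + Hc / (m_p * cp)
Denominator = 18.0 * 1.13 = 20.3400
Temperature rise = 42382 / 20.3400 = 2083.68 K
T_ad = 152 + 2083.68 = 2235.68 deg C


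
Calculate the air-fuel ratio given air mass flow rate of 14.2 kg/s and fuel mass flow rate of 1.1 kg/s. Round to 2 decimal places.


AFR = m_air / m_fuel
AFR = 14.2 / 1.1 = 12.91


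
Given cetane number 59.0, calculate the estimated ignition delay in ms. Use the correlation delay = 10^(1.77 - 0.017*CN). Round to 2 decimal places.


delay = 10^(1.77 - 0.017*CN)
Exponent = 1.77 - 0.017*59.0 = 0.7670
delay = 10^0.7670 = 5.85 ms


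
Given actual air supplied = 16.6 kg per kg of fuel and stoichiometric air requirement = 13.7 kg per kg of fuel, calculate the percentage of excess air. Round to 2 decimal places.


Excess air = actual - stoichiometric = 16.6 - 13.7 = 2.90 kg/kg fuel
Excess air % = (excess / stoich) * 100 = (2.90 / 13.7) * 100 = 21.17%


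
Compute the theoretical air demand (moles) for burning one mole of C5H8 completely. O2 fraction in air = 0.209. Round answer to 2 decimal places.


Balanced combustion: C5H8 + 7 O2 -> 5 CO2 + 4 H2O
O2 needed = C + H/4 = 5 + 8/4 = 7.00 moles
Air moles = O2 / 0.209 = 7.00 / 0.209 = 33.49 moles air


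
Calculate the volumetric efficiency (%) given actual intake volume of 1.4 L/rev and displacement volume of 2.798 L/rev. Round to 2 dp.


eta_v = (V_actual / V_disp) * 100
Ratio = 1.4 / 2.798 = 0.5004
eta_v = 0.5004 * 100 = 50.04%


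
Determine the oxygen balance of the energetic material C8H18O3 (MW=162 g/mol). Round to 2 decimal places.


OB = -1600 * (2C + H/2 - O) / MW
Inner = 2*8 + 18/2 - 3 = 22.00
OB = -1600 * 22.00 / 162 = -217.28%


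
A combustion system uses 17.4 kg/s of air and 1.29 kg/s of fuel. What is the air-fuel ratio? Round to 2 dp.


AFR = m_air / m_fuel
AFR = 17.4 / 1.29 = 13.49


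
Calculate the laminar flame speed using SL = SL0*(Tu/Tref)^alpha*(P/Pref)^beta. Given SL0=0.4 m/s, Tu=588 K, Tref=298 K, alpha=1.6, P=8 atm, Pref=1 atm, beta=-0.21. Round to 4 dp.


SL = SL0 * (Tu/Tref)^alpha * (P/Pref)^beta
T ratio = 588/298 = 1.97315436
(T ratio)^alpha = 1.97315436^1.6 = 2.966591
(P/Pref)^beta = 8^(-0.21) = 0.646176
SL = 0.4 * 2.966591 * 0.646176 = 0.7668 m/s


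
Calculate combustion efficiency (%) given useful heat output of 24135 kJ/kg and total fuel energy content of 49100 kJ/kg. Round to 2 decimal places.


Efficiency = (Q_useful / Q_fuel) * 100
Efficiency = (24135 / 49100) * 100
Efficiency = 0.4915 * 100 = 49.15%


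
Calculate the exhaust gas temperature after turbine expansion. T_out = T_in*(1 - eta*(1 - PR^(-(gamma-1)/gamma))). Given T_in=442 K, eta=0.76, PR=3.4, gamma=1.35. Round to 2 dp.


T_out = T_in * (1 - eta * (1 - PR^(-(gamma-1)/gamma)))
Exponent = -(1.35-1)/1.35 = -0.25925926
PR^exp = 3.4^(-0.25925926) = 0.72813041
Factor = 1 - 0.76*(1 - 0.72813041) = 0.79337911
T_out = 442 * 0.79337911 = 350.67 K


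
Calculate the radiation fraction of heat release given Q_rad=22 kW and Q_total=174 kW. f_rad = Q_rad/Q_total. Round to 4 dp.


f_rad = Q_rad / Q_total
f_rad = 22 / 174 = 0.1264


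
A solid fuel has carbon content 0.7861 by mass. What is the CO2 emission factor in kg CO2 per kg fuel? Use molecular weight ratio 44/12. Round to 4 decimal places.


EF = C_frac * (M_CO2 / M_C)
EF = 0.7861 * (44/12)
EF = 0.7861 * 3.666667 = 2.8824 kg_CO2/kg_fuel


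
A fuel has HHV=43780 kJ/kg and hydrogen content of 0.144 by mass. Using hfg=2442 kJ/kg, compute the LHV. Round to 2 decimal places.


LHV = HHV - hfg * 9 * H
Water correction = 2442 * 9 * 0.144 = 3164.832 kJ/kg
LHV = 43780 - 3164.832 = 40615.17 kJ/kg


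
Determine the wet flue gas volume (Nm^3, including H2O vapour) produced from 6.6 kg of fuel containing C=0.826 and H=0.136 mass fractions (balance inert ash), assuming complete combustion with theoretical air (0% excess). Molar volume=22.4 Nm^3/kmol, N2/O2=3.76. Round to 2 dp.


Per kg fuel: CO2 = (C/12 kmol)*22.4 = (0.826/12)*22.4 = 1.54187 Nm^3
Per kg fuel: H2O = (H/2 kmol)*22.4 = (0.136/2)*22.4 = 1.52320 Nm^3
O2 needed per kg fuel = C/12 + H/4 = 0.826/12 + 0.136/4 = 0.10283333 kmol
Per kg fuel: N2 = O2*3.76*22.4 = 0.10283333*3.76*22.4 = 8.66103 Nm^3
Total per kg = 1.54187 + 1.52320 + 8.66103 = 11.72610 Nm^3
Total = 11.72610 * 6.6 = 77.39 Nm^3


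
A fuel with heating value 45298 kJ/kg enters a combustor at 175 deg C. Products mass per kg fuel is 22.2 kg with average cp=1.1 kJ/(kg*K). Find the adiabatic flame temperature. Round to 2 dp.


T_ad = T_in + Hc / (m_p * cp)
Denominator = 22.2 * 1.1 = 24.4200
Temperature rise = 45298 / 24.4200 = 1854.95 K
T_ad = 175 + 1854.95 = 2029.95 deg C


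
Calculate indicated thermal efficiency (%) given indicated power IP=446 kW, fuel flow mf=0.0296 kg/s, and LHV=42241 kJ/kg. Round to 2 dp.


eta_ith = (IP / (mf * LHV)) * 100
Denominator = 0.0296 * 42241 = 1250.3336 kW
eta_ith = (446 / 1250.3336) * 100 = 35.67%


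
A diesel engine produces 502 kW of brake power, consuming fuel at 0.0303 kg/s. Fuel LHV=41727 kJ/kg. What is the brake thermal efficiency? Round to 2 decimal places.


eta_BTE = (BP / (mf * LHV)) * 100
Denominator = 0.0303 * 41727 = 1264.3281 kW
eta_BTE = (502 / 1264.3281) * 100 = 39.70%


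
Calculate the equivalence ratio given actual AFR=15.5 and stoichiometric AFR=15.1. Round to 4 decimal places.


phi = AFR_stoich / AFR_actual
phi = 15.1 / 15.5 = 0.9742


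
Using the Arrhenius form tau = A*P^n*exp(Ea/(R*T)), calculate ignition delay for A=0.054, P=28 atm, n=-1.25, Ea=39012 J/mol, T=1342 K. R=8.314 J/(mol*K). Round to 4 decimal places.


tau = A * P^n * exp(Ea/(R*T))
P^n = 28^(-1.25) = 0.01552575
Ea/(R*T) = 39012/(8.314*1342) = 3.496517
exp(Ea/(R*T)) = 33.000321
tau = 0.054 * 0.01552575 * 33.000321 = 0.0277 ms


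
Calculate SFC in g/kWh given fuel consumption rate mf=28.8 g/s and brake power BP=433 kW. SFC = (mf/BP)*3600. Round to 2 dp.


SFC = (mf / BP) * 3600
Rate = 28.8 / 433 = 0.066513 g/(s*kW)
SFC = 0.066513 * 3600 = 239.45 g/kWh


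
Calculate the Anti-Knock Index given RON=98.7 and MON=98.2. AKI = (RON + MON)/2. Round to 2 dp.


AKI = (RON + MON) / 2
AKI = (98.7 + 98.2) / 2
AKI = 196.9 / 2 = 98.45


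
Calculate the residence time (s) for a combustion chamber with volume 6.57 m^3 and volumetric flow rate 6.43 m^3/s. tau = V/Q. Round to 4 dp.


tau = V / Q_flow
tau = 6.57 / 6.43 = 1.0218 s


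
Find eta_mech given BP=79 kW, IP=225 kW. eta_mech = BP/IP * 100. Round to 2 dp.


eta_mech = (BP / IP) * 100
Ratio = 79 / 225 = 0.3511
eta_mech = 0.3511 * 100 = 35.11%


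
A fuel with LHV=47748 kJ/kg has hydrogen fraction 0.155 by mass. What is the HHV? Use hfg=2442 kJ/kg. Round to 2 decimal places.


HHV = LHV + hfg * 9 * H
Water addition = 2442 * 9 * 0.155 = 3406.590 kJ/kg
HHV = 47748 + 3406.590 = 51154.59 kJ/kg


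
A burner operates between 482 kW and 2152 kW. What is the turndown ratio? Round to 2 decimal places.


TDR = Q_max / Q_min
TDR = 2152 / 482 = 4.46


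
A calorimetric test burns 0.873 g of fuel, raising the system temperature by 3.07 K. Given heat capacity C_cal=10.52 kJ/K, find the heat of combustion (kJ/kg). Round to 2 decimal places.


Hc = C_cal * delta_T / m_fuel
Q_released = 10.52 * 3.07 = 32.2964 kJ
m_fuel = 0.873 g = 0.873/1000 kg = 0.000873 kg
Hc = 32.2964 / 0.000873 = 36994.73 kJ/kg


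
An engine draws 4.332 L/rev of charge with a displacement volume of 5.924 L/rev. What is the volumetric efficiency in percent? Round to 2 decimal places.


eta_v = (V_actual / V_disp) * 100
Ratio = 4.332 / 5.924 = 0.7313
eta_v = 0.7313 * 100 = 73.13%


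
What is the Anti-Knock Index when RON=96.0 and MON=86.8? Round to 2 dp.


AKI = (RON + MON) / 2
AKI = (96.0 + 86.8) / 2
AKI = 182.8 / 2 = 91.40


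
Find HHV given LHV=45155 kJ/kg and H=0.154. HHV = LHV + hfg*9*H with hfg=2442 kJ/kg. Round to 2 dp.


HHV = LHV + hfg * 9 * H
Water addition = 2442 * 9 * 0.154 = 3384.612 kJ/kg
HHV = 45155 + 3384.612 = 48539.61 kJ/kg


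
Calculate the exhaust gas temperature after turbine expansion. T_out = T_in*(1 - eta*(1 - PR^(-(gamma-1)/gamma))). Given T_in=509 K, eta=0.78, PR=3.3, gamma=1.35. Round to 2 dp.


T_out = T_in * (1 - eta * (1 - PR^(-(gamma-1)/gamma)))
Exponent = -(1.35-1)/1.35 = -0.25925926
PR^exp = 3.3^(-0.25925926) = 0.73378775
Factor = 1 - 0.78*(1 - 0.73378775) = 0.79235445
T_out = 509 * 0.79235445 = 403.31 K


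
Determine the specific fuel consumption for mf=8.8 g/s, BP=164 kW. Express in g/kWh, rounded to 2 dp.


SFC = (mf / BP) * 3600
Rate = 8.8 / 164 = 0.053659 g/(s*kW)
SFC = 0.053659 * 3600 = 193.17 g/kWh


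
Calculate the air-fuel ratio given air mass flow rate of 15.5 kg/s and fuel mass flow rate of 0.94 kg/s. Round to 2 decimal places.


AFR = m_air / m_fuel
AFR = 15.5 / 0.94 = 16.49


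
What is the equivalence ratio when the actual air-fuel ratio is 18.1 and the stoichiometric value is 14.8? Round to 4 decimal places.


phi = AFR_stoich / AFR_actual
phi = 14.8 / 18.1 = 0.8177


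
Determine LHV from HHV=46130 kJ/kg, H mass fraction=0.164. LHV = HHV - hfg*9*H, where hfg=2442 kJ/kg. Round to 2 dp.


LHV = HHV - hfg * 9 * H
Water correction = 2442 * 9 * 0.164 = 3604.392 kJ/kg
LHV = 46130 - 3604.392 = 42525.61 kJ/kg


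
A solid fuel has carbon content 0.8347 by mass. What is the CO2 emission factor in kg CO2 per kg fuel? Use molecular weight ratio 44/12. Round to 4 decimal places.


EF = C_frac * (M_CO2 / M_C)
EF = 0.8347 * (44/12)
EF = 0.8347 * 3.666667 = 3.0606 kg_CO2/kg_fuel


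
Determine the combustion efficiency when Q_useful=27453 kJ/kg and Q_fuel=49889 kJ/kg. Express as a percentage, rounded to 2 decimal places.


Efficiency = (Q_useful / Q_fuel) * 100
Efficiency = (27453 / 49889) * 100
Efficiency = 0.5503 * 100 = 55.03%


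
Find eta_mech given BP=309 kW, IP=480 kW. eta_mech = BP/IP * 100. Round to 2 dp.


eta_mech = (BP / IP) * 100
Ratio = 309 / 480 = 0.6438
eta_mech = 0.6438 * 100 = 64.38%


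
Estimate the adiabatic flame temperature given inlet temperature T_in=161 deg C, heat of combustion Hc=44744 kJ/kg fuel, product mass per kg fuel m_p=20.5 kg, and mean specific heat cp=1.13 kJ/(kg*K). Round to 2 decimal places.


T_ad = T_in + Hc / (m_p * cp)
Denominator = 20.5 * 1.13 = 23.1650
Temperature rise = 44744 / 23.1650 = 1931.53 K
T_ad = 161 + 1931.53 = 2092.53 deg C


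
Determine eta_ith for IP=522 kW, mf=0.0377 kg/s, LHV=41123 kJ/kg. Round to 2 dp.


eta_ith = (IP / (mf * LHV)) * 100
Denominator = 0.0377 * 41123 = 1550.3371 kW
eta_ith = (522 / 1550.3371) * 100 = 33.67%


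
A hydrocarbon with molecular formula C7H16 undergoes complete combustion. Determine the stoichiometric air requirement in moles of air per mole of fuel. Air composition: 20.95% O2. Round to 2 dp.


Balanced combustion: C7H16 + 11 O2 -> 7 CO2 + 8 H2O
O2 needed = C + H/4 = 7 + 16/4 = 11.00 moles
Air moles = O2 / 0.2095 = 11.00 / 0.2095 = 52.51 moles air


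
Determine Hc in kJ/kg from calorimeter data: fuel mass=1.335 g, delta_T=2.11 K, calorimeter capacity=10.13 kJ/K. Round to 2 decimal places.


Hc = C_cal * delta_T / m_fuel
Q_released = 10.13 * 2.11 = 21.3743 kJ
m_fuel = 1.335 g = 1.335/1000 kg = 0.001335 kg
Hc = 21.3743 / 0.001335 = 16010.71 kJ/kg


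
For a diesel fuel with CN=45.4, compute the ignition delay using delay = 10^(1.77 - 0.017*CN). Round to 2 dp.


delay = 10^(1.77 - 0.017*CN)
Exponent = 1.77 - 0.017*45.4 = 0.9982
delay = 10^0.9982 = 9.96 ms


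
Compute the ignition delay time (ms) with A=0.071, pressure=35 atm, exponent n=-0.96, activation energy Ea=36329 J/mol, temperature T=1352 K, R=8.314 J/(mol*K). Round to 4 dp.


tau = A * P^n * exp(Ea/(R*T))
P^n = 35^(-0.96) = 0.03293781
Ea/(R*T) = 36329/(8.314*1352) = 3.231966
exp(Ea/(R*T)) = 25.329396
tau = 0.071 * 0.03293781 * 25.329396 = 0.0592 ms


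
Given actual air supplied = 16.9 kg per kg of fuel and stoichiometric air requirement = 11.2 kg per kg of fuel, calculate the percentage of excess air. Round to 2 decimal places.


Excess air = actual - stoichiometric = 16.9 - 11.2 = 5.70 kg/kg fuel
Excess air % = (excess / stoich) * 100 = (5.70 / 11.2) * 100 = 50.89%


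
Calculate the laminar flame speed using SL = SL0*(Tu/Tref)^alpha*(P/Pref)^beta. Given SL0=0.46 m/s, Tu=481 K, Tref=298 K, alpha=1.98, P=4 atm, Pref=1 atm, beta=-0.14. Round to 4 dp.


SL = SL0 * (Tu/Tref)^alpha * (P/Pref)^beta
T ratio = 481/298 = 1.61409396
(T ratio)^alpha = 1.61409396^1.98 = 2.580471
(P/Pref)^beta = 4^(-0.14) = 0.823591
SL = 0.46 * 2.580471 * 0.823591 = 0.9776 m/s


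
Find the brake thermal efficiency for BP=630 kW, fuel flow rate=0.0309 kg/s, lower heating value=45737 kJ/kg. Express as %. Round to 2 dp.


eta_BTE = (BP / (mf * LHV)) * 100
Denominator = 0.0309 * 45737 = 1413.2733 kW
eta_BTE = (630 / 1413.2733) * 100 = 44.58%


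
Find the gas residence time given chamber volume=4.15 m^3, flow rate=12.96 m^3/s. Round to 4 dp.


tau = V / Q_flow
tau = 4.15 / 12.96 = 0.3202 s


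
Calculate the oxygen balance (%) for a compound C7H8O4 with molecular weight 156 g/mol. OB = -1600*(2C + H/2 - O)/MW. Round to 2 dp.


OB = -1600 * (2C + H/2 - O) / MW
Inner = 2*7 + 8/2 - 4 = 14.00
OB = -1600 * 14.00 / 156 = -143.59%


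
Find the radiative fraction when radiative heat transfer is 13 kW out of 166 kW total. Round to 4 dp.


f_rad = Q_rad / Q_total
f_rad = 13 / 166 = 0.0783


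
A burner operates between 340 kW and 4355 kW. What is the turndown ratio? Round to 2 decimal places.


TDR = Q_max / Q_min
TDR = 4355 / 340 = 12.81


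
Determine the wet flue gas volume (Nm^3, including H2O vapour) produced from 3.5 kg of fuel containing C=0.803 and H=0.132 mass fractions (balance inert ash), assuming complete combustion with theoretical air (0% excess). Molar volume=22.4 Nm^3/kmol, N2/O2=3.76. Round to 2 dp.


Per kg fuel: CO2 = (C/12 kmol)*22.4 = (0.803/12)*22.4 = 1.49893 Nm^3
Per kg fuel: H2O = (H/2 kmol)*22.4 = (0.132/2)*22.4 = 1.47840 Nm^3
O2 needed per kg fuel = C/12 + H/4 = 0.803/12 + 0.132/4 = 0.09991667 kmol
Per kg fuel: N2 = O2*3.76*22.4 = 0.09991667*3.76*22.4 = 8.41538 Nm^3
Total per kg = 1.49893 + 1.47840 + 8.41538 = 11.39271 Nm^3
Total = 11.39271 * 3.5 = 39.87 Nm^3


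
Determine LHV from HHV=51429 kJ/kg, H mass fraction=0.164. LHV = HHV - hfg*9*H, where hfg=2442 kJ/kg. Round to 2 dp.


LHV = HHV - hfg * 9 * H
Water correction = 2442 * 9 * 0.164 = 3604.392 kJ/kg
LHV = 51429 - 3604.392 = 47824.61 kJ/kg


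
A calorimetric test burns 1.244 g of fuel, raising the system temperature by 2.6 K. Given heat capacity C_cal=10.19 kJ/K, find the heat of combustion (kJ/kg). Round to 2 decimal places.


Hc = C_cal * delta_T / m_fuel
Q_released = 10.19 * 2.6 = 26.4940 kJ
m_fuel = 1.244 g = 1.244/1000 kg = 0.001244 kg
Hc = 26.4940 / 0.001244 = 21297.43 kJ/kg


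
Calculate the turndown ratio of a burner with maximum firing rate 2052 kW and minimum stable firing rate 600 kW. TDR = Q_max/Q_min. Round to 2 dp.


TDR = Q_max / Q_min
TDR = 2052 / 600 = 3.42


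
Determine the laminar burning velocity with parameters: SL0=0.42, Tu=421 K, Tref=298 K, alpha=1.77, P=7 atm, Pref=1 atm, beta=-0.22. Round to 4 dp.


SL = SL0 * (Tu/Tref)^alpha * (P/Pref)^beta
T ratio = 421/298 = 1.41275168
(T ratio)^alpha = 1.41275168^1.77 = 1.843387
(P/Pref)^beta = 7^(-0.22) = 0.651746
SL = 0.42 * 1.843387 * 0.651746 = 0.5046 m/s


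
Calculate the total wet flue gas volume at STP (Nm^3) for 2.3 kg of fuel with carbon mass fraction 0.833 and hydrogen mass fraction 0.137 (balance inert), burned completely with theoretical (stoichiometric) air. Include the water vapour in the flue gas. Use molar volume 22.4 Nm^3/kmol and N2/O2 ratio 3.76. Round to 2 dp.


Per kg fuel: CO2 = (C/12 kmol)*22.4 = (0.833/12)*22.4 = 1.55493 Nm^3
Per kg fuel: H2O = (H/2 kmol)*22.4 = (0.137/2)*22.4 = 1.53440 Nm^3
O2 needed per kg fuel = C/12 + H/4 = 0.833/12 + 0.137/4 = 0.10366667 kmol
Per kg fuel: N2 = O2*3.76*22.4 = 0.10366667*3.76*22.4 = 8.73122 Nm^3
Total per kg = 1.55493 + 1.53440 + 8.73122 = 11.82055 Nm^3
Total = 11.82055 * 2.3 = 27.19 Nm^3


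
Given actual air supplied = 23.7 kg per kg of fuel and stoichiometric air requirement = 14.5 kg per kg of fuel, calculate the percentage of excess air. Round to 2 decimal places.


Excess air = actual - stoichiometric = 23.7 - 14.5 = 9.20 kg/kg fuel
Excess air % = (excess / stoich) * 100 = (9.20 / 14.5) * 100 = 63.45%


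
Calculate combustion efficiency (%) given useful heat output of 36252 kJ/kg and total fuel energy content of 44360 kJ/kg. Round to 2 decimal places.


Efficiency = (Q_useful / Q_fuel) * 100
Efficiency = (36252 / 44360) * 100
Efficiency = 0.8172 * 100 = 81.72%


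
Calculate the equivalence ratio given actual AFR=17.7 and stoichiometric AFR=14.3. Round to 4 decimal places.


phi = AFR_stoich / AFR_actual
phi = 14.3 / 17.7 = 0.8079


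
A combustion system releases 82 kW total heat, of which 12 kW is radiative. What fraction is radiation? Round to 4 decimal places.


f_rad = Q_rad / Q_total
f_rad = 12 / 82 = 0.1463


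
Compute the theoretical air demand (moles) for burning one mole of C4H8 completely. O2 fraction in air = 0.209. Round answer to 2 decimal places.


Balanced combustion: C4H8 + 6 O2 -> 4 CO2 + 4 H2O
O2 needed = C + H/4 = 4 + 8/4 = 6.00 moles
Air moles = O2 / 0.209 = 6.00 / 0.209 = 28.71 moles air


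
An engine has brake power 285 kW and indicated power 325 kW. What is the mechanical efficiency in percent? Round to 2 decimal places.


eta_mech = (BP / IP) * 100
Ratio = 285 / 325 = 0.8769
eta_mech = 0.8769 * 100 = 87.69%


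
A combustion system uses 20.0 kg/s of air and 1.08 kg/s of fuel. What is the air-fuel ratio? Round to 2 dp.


AFR = m_air / m_fuel
AFR = 20.0 / 1.08 = 18.52


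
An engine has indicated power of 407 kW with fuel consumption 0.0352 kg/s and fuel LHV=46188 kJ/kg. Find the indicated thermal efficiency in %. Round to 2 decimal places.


eta_ith = (IP / (mf * LHV)) * 100
Denominator = 0.0352 * 46188 = 1625.8176 kW
eta_ith = (407 / 1625.8176) * 100 = 25.03%


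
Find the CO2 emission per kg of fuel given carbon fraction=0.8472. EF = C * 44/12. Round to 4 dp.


EF = C_frac * (M_CO2 / M_C)
EF = 0.8472 * (44/12)
EF = 0.8472 * 3.666667 = 3.1064 kg_CO2/kg_fuel


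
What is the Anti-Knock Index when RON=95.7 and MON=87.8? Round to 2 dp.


AKI = (RON + MON) / 2
AKI = (95.7 + 87.8) / 2
AKI = 183.5 / 2 = 91.75


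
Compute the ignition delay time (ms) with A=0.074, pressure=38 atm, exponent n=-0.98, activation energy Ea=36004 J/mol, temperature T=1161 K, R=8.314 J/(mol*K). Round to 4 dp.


tau = A * P^n * exp(Ea/(R*T))
P^n = 38^(-0.98) = 0.02830167
Ea/(R*T) = 36004/(8.314*1161) = 3.729997
exp(Ea/(R*T)) = 41.678994
tau = 0.074 * 0.02830167 * 41.678994 = 0.0873 ms


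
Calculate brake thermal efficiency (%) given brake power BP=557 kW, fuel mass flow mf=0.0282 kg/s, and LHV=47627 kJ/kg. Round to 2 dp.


eta_BTE = (BP / (mf * LHV)) * 100
Denominator = 0.0282 * 47627 = 1343.0814 kW
eta_BTE = (557 / 1343.0814) * 100 = 41.47%


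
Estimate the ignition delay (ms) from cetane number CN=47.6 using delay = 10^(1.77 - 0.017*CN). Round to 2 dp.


delay = 10^(1.77 - 0.017*CN)
Exponent = 1.77 - 0.017*47.6 = 0.9608
delay = 10^0.9608 = 9.14 ms


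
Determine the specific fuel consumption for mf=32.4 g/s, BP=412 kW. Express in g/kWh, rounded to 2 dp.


SFC = (mf / BP) * 3600
Rate = 32.4 / 412 = 0.078641 g/(s*kW)
SFC = 0.078641 * 3600 = 283.11 g/kWh


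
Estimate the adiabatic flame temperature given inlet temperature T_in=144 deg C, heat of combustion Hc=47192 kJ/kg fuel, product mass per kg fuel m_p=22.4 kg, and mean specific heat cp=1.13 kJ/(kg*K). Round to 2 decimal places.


T_ad = T_in + Hc / (m_p * cp)
Denominator = 22.4 * 1.13 = 25.3120
Temperature rise = 47192 / 25.3120 = 1864.41 K
T_ad = 144 + 1864.41 = 2008.41 deg C


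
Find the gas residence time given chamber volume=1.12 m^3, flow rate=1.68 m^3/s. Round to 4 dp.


tau = V / Q_flow
tau = 1.12 / 1.68 = 0.6667 s


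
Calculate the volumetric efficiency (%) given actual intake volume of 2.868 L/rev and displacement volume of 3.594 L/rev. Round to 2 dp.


eta_v = (V_actual / V_disp) * 100
Ratio = 2.868 / 3.594 = 0.7980
eta_v = 0.7980 * 100 = 79.80%


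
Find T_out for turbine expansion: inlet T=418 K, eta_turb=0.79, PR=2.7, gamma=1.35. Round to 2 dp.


T_out = T_in * (1 - eta * (1 - PR^(-(gamma-1)/gamma)))
Exponent = -(1.35-1)/1.35 = -0.25925926
PR^exp = 2.7^(-0.25925926) = 0.77297411
Factor = 1 - 0.79*(1 - 0.77297411) = 0.82064955
T_out = 418 * 0.82064955 = 343.03 K


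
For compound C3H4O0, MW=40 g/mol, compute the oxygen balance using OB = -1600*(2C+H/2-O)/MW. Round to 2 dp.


OB = -1600 * (2C + H/2 - O) / MW
Inner = 2*3 + 4/2 - 0 = 8.00
OB = -1600 * 8.00 / 40 = -320.00%


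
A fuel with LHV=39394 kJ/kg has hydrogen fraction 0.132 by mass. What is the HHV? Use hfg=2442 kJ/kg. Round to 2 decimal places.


HHV = LHV + hfg * 9 * H
Water addition = 2442 * 9 * 0.132 = 2901.096 kJ/kg
HHV = 39394 + 2901.096 = 42295.10 kJ/kg


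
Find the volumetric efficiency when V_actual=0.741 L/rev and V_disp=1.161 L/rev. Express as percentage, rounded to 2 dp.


eta_v = (V_actual / V_disp) * 100
Ratio = 0.741 / 1.161 = 0.6382
eta_v = 0.6382 * 100 = 63.82%


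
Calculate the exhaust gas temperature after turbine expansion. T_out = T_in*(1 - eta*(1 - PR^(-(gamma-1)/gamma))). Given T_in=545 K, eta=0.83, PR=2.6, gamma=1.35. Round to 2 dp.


T_out = T_in * (1 - eta * (1 - PR^(-(gamma-1)/gamma)))
Exponent = -(1.35-1)/1.35 = -0.25925926
PR^exp = 2.6^(-0.25925926) = 0.78057442
Factor = 1 - 0.83*(1 - 0.78057442) = 0.81787677
T_out = 545 * 0.81787677 = 445.74 K


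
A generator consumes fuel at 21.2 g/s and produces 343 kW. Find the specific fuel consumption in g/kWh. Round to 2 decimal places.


SFC = (mf / BP) * 3600
Rate = 21.2 / 343 = 0.061808 g/(s*kW)
SFC = 0.061808 * 3600 = 222.51 g/kWh


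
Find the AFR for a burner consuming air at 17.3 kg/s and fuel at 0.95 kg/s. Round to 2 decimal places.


AFR = m_air / m_fuel
AFR = 17.3 / 0.95 = 18.21


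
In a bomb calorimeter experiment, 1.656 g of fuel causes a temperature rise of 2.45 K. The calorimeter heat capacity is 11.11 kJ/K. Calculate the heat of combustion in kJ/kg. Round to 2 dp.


Hc = C_cal * delta_T / m_fuel
Q_released = 11.11 * 2.45 = 27.2195 kJ
m_fuel = 1.656 g = 1.656/1000 kg = 0.001656 kg
Hc = 27.2195 / 0.001656 = 16436.90 kJ/kg


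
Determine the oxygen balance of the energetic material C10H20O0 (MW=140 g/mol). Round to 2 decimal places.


OB = -1600 * (2C + H/2 - O) / MW
Inner = 2*10 + 20/2 - 0 = 30.00
OB = -1600 * 30.00 / 140 = -342.86%


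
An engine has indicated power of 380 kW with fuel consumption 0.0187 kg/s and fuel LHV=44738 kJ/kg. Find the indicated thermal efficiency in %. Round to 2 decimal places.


eta_ith = (IP / (mf * LHV)) * 100
Denominator = 0.0187 * 44738 = 836.6006 kW
eta_ith = (380 / 836.6006) * 100 = 45.42%


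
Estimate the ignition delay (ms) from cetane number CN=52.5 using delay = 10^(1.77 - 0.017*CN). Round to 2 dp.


delay = 10^(1.77 - 0.017*CN)
Exponent = 1.77 - 0.017*52.5 = 0.8775
delay = 10^0.8775 = 7.54 ms


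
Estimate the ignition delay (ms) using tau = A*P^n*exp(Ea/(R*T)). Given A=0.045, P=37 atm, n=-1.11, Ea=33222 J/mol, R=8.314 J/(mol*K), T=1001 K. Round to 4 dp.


tau = A * P^n * exp(Ea/(R*T))
P^n = 37^(-1.11) = 0.01816754
Ea/(R*T) = 33222/(8.314*1001) = 3.991919
exp(Ea/(R*T)) = 54.158698
tau = 0.045 * 0.01816754 * 54.158698 = 0.0443 ms


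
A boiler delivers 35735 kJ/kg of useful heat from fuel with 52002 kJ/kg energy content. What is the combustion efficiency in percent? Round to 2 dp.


Efficiency = (Q_useful / Q_fuel) * 100
Efficiency = (35735 / 52002) * 100
Efficiency = 0.6872 * 100 = 68.72%


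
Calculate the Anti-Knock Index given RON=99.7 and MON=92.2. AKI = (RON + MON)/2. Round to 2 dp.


AKI = (RON + MON) / 2
AKI = (99.7 + 92.2) / 2
AKI = 191.9 / 2 = 95.95


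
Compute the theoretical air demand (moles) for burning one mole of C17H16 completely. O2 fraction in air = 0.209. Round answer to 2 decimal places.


Balanced combustion: C17H16 + 21 O2 -> 17 CO2 + 8 H2O
O2 needed = C + H/4 = 17 + 16/4 = 21.00 moles
Air moles = O2 / 0.209 = 21.00 / 0.209 = 100.48 moles air


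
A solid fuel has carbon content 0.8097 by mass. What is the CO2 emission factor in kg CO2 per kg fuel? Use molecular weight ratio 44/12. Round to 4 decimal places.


EF = C_frac * (M_CO2 / M_C)
EF = 0.8097 * (44/12)
EF = 0.8097 * 3.666667 = 2.9689 kg_CO2/kg_fuel


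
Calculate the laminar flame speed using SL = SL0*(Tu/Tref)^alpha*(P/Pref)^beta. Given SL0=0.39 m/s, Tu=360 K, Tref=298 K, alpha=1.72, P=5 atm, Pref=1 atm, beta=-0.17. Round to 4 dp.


SL = SL0 * (Tu/Tref)^alpha * (P/Pref)^beta
T ratio = 360/298 = 1.20805369
(T ratio)^alpha = 1.20805369^1.72 = 1.384166
(P/Pref)^beta = 5^(-0.17) = 0.760633
SL = 0.39 * 1.384166 * 0.760633 = 0.4106 m/s


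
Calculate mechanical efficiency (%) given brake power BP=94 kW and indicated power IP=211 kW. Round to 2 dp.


eta_mech = (BP / IP) * 100
Ratio = 94 / 211 = 0.4455
eta_mech = 0.4455 * 100 = 44.55%


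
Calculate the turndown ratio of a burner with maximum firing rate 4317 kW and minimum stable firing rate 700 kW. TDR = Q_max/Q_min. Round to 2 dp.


TDR = Q_max / Q_min
TDR = 4317 / 700 = 6.17


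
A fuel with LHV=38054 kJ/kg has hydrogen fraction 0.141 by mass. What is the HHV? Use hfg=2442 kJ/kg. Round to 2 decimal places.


HHV = LHV + hfg * 9 * H
Water addition = 2442 * 9 * 0.141 = 3098.898 kJ/kg
HHV = 38054 + 3098.898 = 41152.90 kJ/kg


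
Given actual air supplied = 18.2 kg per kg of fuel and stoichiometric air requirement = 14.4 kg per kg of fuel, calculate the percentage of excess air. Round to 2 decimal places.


Excess air = actual - stoichiometric = 18.2 - 14.4 = 3.80 kg/kg fuel
Excess air % = (excess / stoich) * 100 = (3.80 / 14.4) * 100 = 26.39%


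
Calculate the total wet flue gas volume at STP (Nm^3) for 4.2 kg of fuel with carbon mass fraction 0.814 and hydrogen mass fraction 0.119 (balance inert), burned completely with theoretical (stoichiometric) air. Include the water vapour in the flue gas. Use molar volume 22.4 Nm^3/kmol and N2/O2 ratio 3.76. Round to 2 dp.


Per kg fuel: CO2 = (C/12 kmol)*22.4 = (0.814/12)*22.4 = 1.51947 Nm^3
Per kg fuel: H2O = (H/2 kmol)*22.4 = (0.119/2)*22.4 = 1.33280 Nm^3
O2 needed per kg fuel = C/12 + H/4 = 0.814/12 + 0.119/4 = 0.09758333 kmol
Per kg fuel: N2 = O2*3.76*22.4 = 0.09758333*3.76*22.4 = 8.21886 Nm^3
Total per kg = 1.51947 + 1.33280 + 8.21886 = 11.07113 Nm^3
Total = 11.07113 * 4.2 = 46.50 Nm^3


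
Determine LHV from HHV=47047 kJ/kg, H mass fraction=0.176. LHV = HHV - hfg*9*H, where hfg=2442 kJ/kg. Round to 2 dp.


LHV = HHV - hfg * 9 * H
Water correction = 2442 * 9 * 0.176 = 3868.128 kJ/kg
LHV = 47047 - 3868.128 = 43178.87 kJ/kg


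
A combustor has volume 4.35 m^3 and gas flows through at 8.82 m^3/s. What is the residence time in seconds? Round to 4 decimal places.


tau = V / Q_flow
tau = 4.35 / 8.82 = 0.4932 s


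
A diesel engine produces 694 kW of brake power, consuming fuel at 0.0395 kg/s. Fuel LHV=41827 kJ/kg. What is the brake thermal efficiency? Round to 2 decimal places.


eta_BTE = (BP / (mf * LHV)) * 100
Denominator = 0.0395 * 41827 = 1652.1665 kW
eta_BTE = (694 / 1652.1665) * 100 = 42.01%


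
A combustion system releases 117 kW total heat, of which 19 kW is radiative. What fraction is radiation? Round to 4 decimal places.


f_rad = Q_rad / Q_total
f_rad = 19 / 117 = 0.1624


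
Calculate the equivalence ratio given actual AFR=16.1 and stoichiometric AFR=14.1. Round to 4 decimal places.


phi = AFR_stoich / AFR_actual
phi = 14.1 / 16.1 = 0.8758


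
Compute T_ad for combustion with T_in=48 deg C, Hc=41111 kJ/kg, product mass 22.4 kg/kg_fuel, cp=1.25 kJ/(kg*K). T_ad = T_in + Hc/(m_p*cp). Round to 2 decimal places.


T_ad = T_in + Hc / (m_p * cp)
Denominator = 22.4 * 1.25 = 28.0000
Temperature rise = 41111 / 28.0000 = 1468.25 K
T_ad = 48 + 1468.25 = 1516.25 deg C


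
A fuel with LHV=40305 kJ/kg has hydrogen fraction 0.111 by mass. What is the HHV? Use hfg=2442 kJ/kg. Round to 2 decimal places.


HHV = LHV + hfg * 9 * H
Water addition = 2442 * 9 * 0.111 = 2439.558 kJ/kg
HHV = 40305 + 2439.558 = 42744.56 kJ/kg
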